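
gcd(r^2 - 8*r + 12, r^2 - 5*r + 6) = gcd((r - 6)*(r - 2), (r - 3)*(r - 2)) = r - 2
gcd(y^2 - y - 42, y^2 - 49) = y - 7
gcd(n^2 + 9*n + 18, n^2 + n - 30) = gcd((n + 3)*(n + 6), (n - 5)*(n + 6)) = n + 6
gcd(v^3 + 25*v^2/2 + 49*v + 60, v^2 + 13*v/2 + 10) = v^2 + 13*v/2 + 10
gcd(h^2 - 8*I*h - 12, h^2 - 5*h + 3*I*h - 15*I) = 1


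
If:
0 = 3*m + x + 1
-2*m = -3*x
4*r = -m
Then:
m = -3/11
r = 3/44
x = -2/11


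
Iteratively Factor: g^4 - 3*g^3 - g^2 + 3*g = (g - 1)*(g^3 - 2*g^2 - 3*g) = g*(g - 1)*(g^2 - 2*g - 3) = g*(g - 3)*(g - 1)*(g + 1)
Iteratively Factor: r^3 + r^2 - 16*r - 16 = (r + 4)*(r^2 - 3*r - 4) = (r + 1)*(r + 4)*(r - 4)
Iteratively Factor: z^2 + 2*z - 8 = (z - 2)*(z + 4)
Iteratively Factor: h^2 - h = (h - 1)*(h)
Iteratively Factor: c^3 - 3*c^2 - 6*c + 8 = (c - 4)*(c^2 + c - 2) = (c - 4)*(c - 1)*(c + 2)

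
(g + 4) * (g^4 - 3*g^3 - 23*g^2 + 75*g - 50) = g^5 + g^4 - 35*g^3 - 17*g^2 + 250*g - 200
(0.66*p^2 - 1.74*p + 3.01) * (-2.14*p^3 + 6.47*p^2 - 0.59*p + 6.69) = -1.4124*p^5 + 7.9938*p^4 - 18.0886*p^3 + 24.9167*p^2 - 13.4165*p + 20.1369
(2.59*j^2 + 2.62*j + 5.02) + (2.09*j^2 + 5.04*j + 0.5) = 4.68*j^2 + 7.66*j + 5.52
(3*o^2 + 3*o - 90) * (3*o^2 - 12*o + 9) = 9*o^4 - 27*o^3 - 279*o^2 + 1107*o - 810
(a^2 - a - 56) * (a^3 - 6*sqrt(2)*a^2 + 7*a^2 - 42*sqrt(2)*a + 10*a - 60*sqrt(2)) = a^5 - 6*sqrt(2)*a^4 + 6*a^4 - 53*a^3 - 36*sqrt(2)*a^3 - 402*a^2 + 318*sqrt(2)*a^2 - 560*a + 2412*sqrt(2)*a + 3360*sqrt(2)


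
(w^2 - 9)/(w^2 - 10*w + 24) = (w^2 - 9)/(w^2 - 10*w + 24)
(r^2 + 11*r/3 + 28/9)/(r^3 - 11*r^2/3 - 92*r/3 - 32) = (r + 7/3)/(r^2 - 5*r - 24)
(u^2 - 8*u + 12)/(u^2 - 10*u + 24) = (u - 2)/(u - 4)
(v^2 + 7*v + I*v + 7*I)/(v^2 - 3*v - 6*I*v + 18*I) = (v^2 + v*(7 + I) + 7*I)/(v^2 + v*(-3 - 6*I) + 18*I)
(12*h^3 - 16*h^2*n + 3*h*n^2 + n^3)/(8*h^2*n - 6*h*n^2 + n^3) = (6*h^2 - 5*h*n - n^2)/(n*(4*h - n))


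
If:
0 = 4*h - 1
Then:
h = 1/4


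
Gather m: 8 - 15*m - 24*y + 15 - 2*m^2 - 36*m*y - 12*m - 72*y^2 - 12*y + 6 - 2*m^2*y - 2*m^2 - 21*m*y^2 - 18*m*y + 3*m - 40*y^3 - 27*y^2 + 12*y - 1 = m^2*(-2*y - 4) + m*(-21*y^2 - 54*y - 24) - 40*y^3 - 99*y^2 - 24*y + 28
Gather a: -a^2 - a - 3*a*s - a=-a^2 + a*(-3*s - 2)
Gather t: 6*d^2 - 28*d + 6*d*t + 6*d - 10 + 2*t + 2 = 6*d^2 - 22*d + t*(6*d + 2) - 8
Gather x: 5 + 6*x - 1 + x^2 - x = x^2 + 5*x + 4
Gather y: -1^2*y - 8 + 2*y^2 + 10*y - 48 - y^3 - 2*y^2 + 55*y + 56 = -y^3 + 64*y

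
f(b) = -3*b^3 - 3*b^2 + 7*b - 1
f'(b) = -9*b^2 - 6*b + 7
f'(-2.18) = -22.69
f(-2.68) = 16.44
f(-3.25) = 47.55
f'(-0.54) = 7.62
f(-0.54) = -5.18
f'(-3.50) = -82.25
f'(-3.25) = -68.56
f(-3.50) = 66.38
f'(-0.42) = 7.93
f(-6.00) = 497.00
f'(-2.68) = -41.56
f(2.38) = -41.78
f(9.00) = -2368.00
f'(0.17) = 5.72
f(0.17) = 0.09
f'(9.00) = -776.00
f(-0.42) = -4.25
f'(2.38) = -58.26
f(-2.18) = 0.56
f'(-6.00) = -281.00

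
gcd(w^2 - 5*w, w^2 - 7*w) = w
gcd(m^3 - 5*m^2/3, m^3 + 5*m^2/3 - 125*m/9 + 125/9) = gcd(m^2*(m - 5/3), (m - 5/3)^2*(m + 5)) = m - 5/3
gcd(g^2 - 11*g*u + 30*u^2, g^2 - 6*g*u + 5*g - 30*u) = -g + 6*u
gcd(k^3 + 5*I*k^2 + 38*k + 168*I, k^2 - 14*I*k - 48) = k - 6*I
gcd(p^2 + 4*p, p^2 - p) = p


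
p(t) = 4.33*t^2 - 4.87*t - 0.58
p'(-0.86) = -12.32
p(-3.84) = 81.97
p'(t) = 8.66*t - 4.87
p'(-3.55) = -35.61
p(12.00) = 564.50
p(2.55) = 15.16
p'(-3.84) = -38.12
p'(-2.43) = -25.91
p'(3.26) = 23.36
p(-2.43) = 36.82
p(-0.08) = -0.16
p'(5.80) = 45.36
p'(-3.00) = -30.85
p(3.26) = 29.56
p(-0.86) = 6.81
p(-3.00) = 53.00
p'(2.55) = 17.21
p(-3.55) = 71.28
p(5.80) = 116.84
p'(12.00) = 99.05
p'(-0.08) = -5.56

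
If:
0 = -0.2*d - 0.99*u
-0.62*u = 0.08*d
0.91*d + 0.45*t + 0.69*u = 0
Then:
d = 0.00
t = 0.00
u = 0.00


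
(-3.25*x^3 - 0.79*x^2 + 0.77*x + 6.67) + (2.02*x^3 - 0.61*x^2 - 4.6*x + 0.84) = -1.23*x^3 - 1.4*x^2 - 3.83*x + 7.51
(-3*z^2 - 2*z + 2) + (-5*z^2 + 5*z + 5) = -8*z^2 + 3*z + 7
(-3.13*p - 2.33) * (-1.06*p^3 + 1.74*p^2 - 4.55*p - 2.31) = 3.3178*p^4 - 2.9764*p^3 + 10.1873*p^2 + 17.8318*p + 5.3823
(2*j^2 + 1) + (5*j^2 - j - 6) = 7*j^2 - j - 5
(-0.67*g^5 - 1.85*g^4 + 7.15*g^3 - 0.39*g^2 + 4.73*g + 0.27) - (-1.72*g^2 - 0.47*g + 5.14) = -0.67*g^5 - 1.85*g^4 + 7.15*g^3 + 1.33*g^2 + 5.2*g - 4.87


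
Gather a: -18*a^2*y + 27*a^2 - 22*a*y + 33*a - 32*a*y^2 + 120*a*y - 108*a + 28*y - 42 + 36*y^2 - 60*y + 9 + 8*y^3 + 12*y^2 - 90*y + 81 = a^2*(27 - 18*y) + a*(-32*y^2 + 98*y - 75) + 8*y^3 + 48*y^2 - 122*y + 48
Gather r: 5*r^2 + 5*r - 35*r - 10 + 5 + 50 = 5*r^2 - 30*r + 45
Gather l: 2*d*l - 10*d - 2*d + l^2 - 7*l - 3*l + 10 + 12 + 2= -12*d + l^2 + l*(2*d - 10) + 24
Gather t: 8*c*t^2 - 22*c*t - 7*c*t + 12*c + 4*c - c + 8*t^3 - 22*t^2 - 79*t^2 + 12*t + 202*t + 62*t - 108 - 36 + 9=15*c + 8*t^3 + t^2*(8*c - 101) + t*(276 - 29*c) - 135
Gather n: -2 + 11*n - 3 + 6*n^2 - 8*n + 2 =6*n^2 + 3*n - 3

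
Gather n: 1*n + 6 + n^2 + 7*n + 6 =n^2 + 8*n + 12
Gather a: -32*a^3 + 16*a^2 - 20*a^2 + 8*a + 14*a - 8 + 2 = -32*a^3 - 4*a^2 + 22*a - 6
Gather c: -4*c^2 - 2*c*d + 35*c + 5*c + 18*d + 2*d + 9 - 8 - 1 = -4*c^2 + c*(40 - 2*d) + 20*d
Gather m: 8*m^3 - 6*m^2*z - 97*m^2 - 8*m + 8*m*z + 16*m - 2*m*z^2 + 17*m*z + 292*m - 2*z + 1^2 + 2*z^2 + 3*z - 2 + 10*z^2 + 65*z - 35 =8*m^3 + m^2*(-6*z - 97) + m*(-2*z^2 + 25*z + 300) + 12*z^2 + 66*z - 36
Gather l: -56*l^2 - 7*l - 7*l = -56*l^2 - 14*l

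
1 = 1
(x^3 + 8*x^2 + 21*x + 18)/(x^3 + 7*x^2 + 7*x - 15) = (x^2 + 5*x + 6)/(x^2 + 4*x - 5)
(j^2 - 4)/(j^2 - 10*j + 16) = (j + 2)/(j - 8)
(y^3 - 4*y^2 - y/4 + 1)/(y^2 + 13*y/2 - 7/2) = (y^2 - 7*y/2 - 2)/(y + 7)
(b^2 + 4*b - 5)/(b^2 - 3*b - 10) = (-b^2 - 4*b + 5)/(-b^2 + 3*b + 10)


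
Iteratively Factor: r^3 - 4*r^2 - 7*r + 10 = (r + 2)*(r^2 - 6*r + 5) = (r - 1)*(r + 2)*(r - 5)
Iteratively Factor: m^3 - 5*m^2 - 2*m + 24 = (m - 4)*(m^2 - m - 6) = (m - 4)*(m - 3)*(m + 2)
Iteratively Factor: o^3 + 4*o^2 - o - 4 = (o + 4)*(o^2 - 1) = (o + 1)*(o + 4)*(o - 1)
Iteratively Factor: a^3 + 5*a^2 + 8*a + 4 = (a + 2)*(a^2 + 3*a + 2) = (a + 2)^2*(a + 1)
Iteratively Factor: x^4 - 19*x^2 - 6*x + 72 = (x + 3)*(x^3 - 3*x^2 - 10*x + 24) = (x + 3)^2*(x^2 - 6*x + 8) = (x - 2)*(x + 3)^2*(x - 4)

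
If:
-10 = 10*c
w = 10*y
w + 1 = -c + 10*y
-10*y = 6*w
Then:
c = -1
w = 0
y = 0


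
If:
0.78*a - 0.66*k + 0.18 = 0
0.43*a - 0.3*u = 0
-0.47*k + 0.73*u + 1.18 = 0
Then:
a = -2.14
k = -2.26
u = -3.07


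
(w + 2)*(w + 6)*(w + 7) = w^3 + 15*w^2 + 68*w + 84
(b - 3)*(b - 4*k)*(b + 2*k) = b^3 - 2*b^2*k - 3*b^2 - 8*b*k^2 + 6*b*k + 24*k^2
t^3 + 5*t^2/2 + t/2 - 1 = (t - 1/2)*(t + 1)*(t + 2)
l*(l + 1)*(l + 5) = l^3 + 6*l^2 + 5*l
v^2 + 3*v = v*(v + 3)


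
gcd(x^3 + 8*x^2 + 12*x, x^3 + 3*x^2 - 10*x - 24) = x + 2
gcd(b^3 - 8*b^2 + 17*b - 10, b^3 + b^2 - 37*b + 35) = b^2 - 6*b + 5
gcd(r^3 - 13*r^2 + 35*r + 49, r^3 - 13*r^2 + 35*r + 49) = r^3 - 13*r^2 + 35*r + 49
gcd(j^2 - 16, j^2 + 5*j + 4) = j + 4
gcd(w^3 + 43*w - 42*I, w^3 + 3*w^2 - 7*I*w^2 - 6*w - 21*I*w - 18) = w^2 - 7*I*w - 6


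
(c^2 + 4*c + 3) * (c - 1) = c^3 + 3*c^2 - c - 3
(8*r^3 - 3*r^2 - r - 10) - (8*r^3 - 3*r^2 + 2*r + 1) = -3*r - 11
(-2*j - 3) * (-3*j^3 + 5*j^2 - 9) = 6*j^4 - j^3 - 15*j^2 + 18*j + 27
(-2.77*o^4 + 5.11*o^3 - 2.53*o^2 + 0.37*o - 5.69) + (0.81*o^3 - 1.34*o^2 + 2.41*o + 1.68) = -2.77*o^4 + 5.92*o^3 - 3.87*o^2 + 2.78*o - 4.01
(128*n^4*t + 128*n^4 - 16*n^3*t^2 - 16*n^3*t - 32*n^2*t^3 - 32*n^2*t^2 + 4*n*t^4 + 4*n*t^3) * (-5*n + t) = -640*n^5*t - 640*n^5 + 208*n^4*t^2 + 208*n^4*t + 144*n^3*t^3 + 144*n^3*t^2 - 52*n^2*t^4 - 52*n^2*t^3 + 4*n*t^5 + 4*n*t^4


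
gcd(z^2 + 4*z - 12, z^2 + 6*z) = z + 6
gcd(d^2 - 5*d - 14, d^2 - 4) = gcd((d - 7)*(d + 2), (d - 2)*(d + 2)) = d + 2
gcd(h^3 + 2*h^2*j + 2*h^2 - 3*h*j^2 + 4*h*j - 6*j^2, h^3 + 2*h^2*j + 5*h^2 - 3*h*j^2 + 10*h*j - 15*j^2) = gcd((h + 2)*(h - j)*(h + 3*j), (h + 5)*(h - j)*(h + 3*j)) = h^2 + 2*h*j - 3*j^2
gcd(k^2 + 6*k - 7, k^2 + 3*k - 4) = k - 1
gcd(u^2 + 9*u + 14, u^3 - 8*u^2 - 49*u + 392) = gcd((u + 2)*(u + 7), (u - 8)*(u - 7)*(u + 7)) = u + 7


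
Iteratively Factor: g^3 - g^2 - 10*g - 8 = (g + 2)*(g^2 - 3*g - 4) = (g + 1)*(g + 2)*(g - 4)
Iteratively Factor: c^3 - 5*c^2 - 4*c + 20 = (c - 2)*(c^2 - 3*c - 10) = (c - 5)*(c - 2)*(c + 2)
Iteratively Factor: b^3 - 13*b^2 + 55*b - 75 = (b - 3)*(b^2 - 10*b + 25) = (b - 5)*(b - 3)*(b - 5)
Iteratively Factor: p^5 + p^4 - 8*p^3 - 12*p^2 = (p + 2)*(p^4 - p^3 - 6*p^2) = p*(p + 2)*(p^3 - p^2 - 6*p) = p^2*(p + 2)*(p^2 - p - 6) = p^2*(p + 2)^2*(p - 3)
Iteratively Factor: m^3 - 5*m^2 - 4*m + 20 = (m - 2)*(m^2 - 3*m - 10) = (m - 5)*(m - 2)*(m + 2)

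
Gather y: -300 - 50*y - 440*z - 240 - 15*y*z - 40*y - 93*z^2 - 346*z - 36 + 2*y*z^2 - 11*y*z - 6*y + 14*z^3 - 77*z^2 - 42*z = y*(2*z^2 - 26*z - 96) + 14*z^3 - 170*z^2 - 828*z - 576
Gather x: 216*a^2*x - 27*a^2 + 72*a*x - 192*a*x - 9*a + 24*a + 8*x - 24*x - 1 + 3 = -27*a^2 + 15*a + x*(216*a^2 - 120*a - 16) + 2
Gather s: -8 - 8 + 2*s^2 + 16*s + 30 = 2*s^2 + 16*s + 14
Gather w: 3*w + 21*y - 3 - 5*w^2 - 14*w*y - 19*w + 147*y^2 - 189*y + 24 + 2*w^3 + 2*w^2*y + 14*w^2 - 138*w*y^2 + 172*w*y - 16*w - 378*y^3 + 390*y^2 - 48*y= 2*w^3 + w^2*(2*y + 9) + w*(-138*y^2 + 158*y - 32) - 378*y^3 + 537*y^2 - 216*y + 21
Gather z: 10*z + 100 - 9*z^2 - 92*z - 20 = -9*z^2 - 82*z + 80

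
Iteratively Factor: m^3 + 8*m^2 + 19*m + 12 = (m + 3)*(m^2 + 5*m + 4) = (m + 1)*(m + 3)*(m + 4)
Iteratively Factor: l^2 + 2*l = (l)*(l + 2)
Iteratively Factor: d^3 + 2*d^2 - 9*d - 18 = (d - 3)*(d^2 + 5*d + 6) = (d - 3)*(d + 2)*(d + 3)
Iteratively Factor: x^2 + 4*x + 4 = (x + 2)*(x + 2)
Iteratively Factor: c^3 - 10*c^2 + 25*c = (c - 5)*(c^2 - 5*c) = (c - 5)^2*(c)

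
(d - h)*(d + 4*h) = d^2 + 3*d*h - 4*h^2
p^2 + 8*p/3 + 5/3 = (p + 1)*(p + 5/3)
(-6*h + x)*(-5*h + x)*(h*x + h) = 30*h^3*x + 30*h^3 - 11*h^2*x^2 - 11*h^2*x + h*x^3 + h*x^2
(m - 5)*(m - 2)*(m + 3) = m^3 - 4*m^2 - 11*m + 30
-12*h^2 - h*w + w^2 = (-4*h + w)*(3*h + w)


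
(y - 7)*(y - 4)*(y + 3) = y^3 - 8*y^2 - 5*y + 84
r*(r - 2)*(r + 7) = r^3 + 5*r^2 - 14*r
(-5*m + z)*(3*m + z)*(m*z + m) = -15*m^3*z - 15*m^3 - 2*m^2*z^2 - 2*m^2*z + m*z^3 + m*z^2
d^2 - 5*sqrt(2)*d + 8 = (d - 4*sqrt(2))*(d - sqrt(2))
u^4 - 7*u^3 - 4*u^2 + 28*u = u*(u - 7)*(u - 2)*(u + 2)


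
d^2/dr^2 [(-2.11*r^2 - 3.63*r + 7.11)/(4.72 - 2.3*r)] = (97.605608 - 7.105427357601e-15*r^2)/(12.167*r^3 - 74.9064*r^2 + 153.72096*r - 105.154048)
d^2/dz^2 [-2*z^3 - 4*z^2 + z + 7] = -12*z - 8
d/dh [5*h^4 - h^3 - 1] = h^2*(20*h - 3)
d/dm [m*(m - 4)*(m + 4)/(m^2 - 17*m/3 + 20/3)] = 3*(3*m^2 - 10*m - 20)/(9*m^2 - 30*m + 25)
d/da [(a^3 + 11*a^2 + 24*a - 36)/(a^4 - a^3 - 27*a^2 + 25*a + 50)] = (-a^6 - 22*a^5 - 88*a^4 + 242*a^3 + 965*a^2 - 844*a + 2100)/(a^8 - 2*a^7 - 53*a^6 + 104*a^5 + 779*a^4 - 1450*a^3 - 2075*a^2 + 2500*a + 2500)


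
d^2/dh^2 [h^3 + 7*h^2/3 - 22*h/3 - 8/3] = 6*h + 14/3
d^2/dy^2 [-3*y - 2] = 0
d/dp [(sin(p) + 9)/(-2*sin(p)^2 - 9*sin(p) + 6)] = (36*sin(p) - cos(2*p) + 88)*cos(p)/(9*sin(p) - cos(2*p) - 5)^2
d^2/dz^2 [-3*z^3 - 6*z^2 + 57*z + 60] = -18*z - 12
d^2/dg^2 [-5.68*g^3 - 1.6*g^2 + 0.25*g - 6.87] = -34.08*g - 3.2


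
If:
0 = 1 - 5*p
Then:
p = 1/5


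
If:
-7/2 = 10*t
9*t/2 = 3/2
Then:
No Solution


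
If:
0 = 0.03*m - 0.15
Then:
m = 5.00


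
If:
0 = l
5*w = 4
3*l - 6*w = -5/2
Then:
No Solution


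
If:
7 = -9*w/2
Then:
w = -14/9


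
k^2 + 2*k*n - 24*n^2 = (k - 4*n)*(k + 6*n)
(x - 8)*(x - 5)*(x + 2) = x^3 - 11*x^2 + 14*x + 80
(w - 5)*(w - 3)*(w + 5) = w^3 - 3*w^2 - 25*w + 75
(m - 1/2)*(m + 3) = m^2 + 5*m/2 - 3/2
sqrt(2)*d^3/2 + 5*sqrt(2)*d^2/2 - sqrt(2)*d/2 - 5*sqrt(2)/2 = (d - 1)*(d + 5)*(sqrt(2)*d/2 + sqrt(2)/2)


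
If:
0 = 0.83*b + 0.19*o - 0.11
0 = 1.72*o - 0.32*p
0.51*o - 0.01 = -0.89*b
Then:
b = 0.21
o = -0.35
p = -1.89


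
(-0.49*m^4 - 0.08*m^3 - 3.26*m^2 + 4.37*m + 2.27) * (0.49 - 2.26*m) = 1.1074*m^5 - 0.0593*m^4 + 7.3284*m^3 - 11.4736*m^2 - 2.9889*m + 1.1123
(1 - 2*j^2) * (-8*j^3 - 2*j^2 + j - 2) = 16*j^5 + 4*j^4 - 10*j^3 + 2*j^2 + j - 2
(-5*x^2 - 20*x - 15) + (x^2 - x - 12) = -4*x^2 - 21*x - 27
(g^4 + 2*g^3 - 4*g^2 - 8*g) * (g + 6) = g^5 + 8*g^4 + 8*g^3 - 32*g^2 - 48*g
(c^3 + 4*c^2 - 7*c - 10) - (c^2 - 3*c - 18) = c^3 + 3*c^2 - 4*c + 8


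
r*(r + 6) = r^2 + 6*r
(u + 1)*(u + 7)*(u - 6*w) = u^3 - 6*u^2*w + 8*u^2 - 48*u*w + 7*u - 42*w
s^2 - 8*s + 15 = (s - 5)*(s - 3)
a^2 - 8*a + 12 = (a - 6)*(a - 2)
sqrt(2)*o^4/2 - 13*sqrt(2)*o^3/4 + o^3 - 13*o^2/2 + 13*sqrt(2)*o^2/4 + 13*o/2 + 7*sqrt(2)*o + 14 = (o - 4)*(o - 7/2)*(o + 1)*(sqrt(2)*o/2 + 1)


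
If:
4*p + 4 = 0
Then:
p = -1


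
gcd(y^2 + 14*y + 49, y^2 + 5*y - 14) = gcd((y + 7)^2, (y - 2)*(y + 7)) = y + 7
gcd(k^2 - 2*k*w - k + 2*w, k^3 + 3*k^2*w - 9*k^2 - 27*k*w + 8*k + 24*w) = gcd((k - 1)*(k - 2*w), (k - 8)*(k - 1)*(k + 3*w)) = k - 1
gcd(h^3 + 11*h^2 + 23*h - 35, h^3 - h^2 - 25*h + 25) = h^2 + 4*h - 5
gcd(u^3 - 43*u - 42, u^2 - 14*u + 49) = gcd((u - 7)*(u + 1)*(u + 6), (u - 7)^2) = u - 7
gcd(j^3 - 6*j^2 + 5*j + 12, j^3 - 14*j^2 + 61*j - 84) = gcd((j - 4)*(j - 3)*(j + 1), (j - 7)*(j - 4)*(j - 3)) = j^2 - 7*j + 12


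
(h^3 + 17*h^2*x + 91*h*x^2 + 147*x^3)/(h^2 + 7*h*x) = h + 10*x + 21*x^2/h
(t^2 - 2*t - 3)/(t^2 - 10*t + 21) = (t + 1)/(t - 7)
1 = 1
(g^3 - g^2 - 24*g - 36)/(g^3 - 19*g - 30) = (g - 6)/(g - 5)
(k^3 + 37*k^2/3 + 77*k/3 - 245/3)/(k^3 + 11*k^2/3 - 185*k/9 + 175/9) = 3*(k + 7)/(3*k - 5)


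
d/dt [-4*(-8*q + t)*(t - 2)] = 32*q - 8*t + 8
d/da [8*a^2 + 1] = 16*a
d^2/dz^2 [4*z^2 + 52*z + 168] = 8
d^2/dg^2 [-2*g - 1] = 0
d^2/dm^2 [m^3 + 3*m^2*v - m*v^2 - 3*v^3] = 6*m + 6*v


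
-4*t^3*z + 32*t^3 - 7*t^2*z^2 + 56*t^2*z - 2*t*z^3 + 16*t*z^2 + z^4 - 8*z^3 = (-4*t + z)*(t + z)^2*(z - 8)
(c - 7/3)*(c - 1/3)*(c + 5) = c^3 + 7*c^2/3 - 113*c/9 + 35/9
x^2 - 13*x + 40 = (x - 8)*(x - 5)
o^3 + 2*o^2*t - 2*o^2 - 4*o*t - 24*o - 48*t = (o - 6)*(o + 4)*(o + 2*t)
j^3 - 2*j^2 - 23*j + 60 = (j - 4)*(j - 3)*(j + 5)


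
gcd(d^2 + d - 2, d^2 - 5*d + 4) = d - 1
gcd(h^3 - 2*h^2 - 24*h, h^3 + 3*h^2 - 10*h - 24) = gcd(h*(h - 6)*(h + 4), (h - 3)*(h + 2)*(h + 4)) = h + 4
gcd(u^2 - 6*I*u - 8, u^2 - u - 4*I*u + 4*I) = u - 4*I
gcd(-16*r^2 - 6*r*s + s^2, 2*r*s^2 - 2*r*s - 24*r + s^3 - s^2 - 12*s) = 2*r + s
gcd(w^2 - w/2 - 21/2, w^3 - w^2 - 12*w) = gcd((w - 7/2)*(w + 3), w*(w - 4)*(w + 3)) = w + 3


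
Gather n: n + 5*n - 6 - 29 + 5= 6*n - 30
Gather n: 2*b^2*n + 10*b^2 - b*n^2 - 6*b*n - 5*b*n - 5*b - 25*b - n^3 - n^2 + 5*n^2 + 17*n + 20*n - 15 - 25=10*b^2 - 30*b - n^3 + n^2*(4 - b) + n*(2*b^2 - 11*b + 37) - 40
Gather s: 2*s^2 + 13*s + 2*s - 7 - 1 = 2*s^2 + 15*s - 8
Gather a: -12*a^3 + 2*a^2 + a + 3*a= -12*a^3 + 2*a^2 + 4*a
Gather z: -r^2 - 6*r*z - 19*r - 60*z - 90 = -r^2 - 19*r + z*(-6*r - 60) - 90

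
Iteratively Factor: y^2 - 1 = (y - 1)*(y + 1)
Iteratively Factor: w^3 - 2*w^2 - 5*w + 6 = (w + 2)*(w^2 - 4*w + 3) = (w - 1)*(w + 2)*(w - 3)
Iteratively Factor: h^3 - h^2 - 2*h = (h + 1)*(h^2 - 2*h) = h*(h + 1)*(h - 2)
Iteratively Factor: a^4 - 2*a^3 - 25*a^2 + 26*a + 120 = (a - 5)*(a^3 + 3*a^2 - 10*a - 24) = (a - 5)*(a + 2)*(a^2 + a - 12) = (a - 5)*(a - 3)*(a + 2)*(a + 4)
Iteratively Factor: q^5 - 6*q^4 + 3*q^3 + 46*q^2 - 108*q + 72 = (q - 2)*(q^4 - 4*q^3 - 5*q^2 + 36*q - 36) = (q - 2)*(q + 3)*(q^3 - 7*q^2 + 16*q - 12) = (q - 3)*(q - 2)*(q + 3)*(q^2 - 4*q + 4) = (q - 3)*(q - 2)^2*(q + 3)*(q - 2)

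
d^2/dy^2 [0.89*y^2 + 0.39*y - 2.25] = 1.78000000000000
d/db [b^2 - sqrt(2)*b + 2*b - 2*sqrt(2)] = 2*b - sqrt(2) + 2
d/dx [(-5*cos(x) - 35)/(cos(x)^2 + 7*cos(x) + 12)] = 5*(sin(x)^2 - 14*cos(x) - 38)*sin(x)/(cos(x)^2 + 7*cos(x) + 12)^2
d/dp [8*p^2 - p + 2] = 16*p - 1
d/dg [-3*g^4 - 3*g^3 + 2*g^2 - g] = -12*g^3 - 9*g^2 + 4*g - 1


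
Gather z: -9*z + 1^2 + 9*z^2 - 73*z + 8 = 9*z^2 - 82*z + 9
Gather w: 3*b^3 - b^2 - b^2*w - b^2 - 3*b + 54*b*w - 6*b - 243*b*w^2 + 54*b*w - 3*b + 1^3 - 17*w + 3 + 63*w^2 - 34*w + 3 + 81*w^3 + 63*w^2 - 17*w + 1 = 3*b^3 - 2*b^2 - 12*b + 81*w^3 + w^2*(126 - 243*b) + w*(-b^2 + 108*b - 68) + 8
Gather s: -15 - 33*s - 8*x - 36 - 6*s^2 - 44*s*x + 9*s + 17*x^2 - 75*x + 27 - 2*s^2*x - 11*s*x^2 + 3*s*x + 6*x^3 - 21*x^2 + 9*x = s^2*(-2*x - 6) + s*(-11*x^2 - 41*x - 24) + 6*x^3 - 4*x^2 - 74*x - 24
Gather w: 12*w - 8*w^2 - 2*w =-8*w^2 + 10*w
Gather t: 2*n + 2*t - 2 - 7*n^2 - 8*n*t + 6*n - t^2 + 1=-7*n^2 + 8*n - t^2 + t*(2 - 8*n) - 1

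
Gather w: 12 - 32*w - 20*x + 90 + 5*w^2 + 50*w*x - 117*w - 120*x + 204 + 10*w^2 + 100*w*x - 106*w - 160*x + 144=15*w^2 + w*(150*x - 255) - 300*x + 450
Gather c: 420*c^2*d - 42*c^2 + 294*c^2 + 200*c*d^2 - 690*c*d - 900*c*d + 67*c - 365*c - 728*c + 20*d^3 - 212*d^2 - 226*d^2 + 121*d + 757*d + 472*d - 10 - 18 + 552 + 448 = c^2*(420*d + 252) + c*(200*d^2 - 1590*d - 1026) + 20*d^3 - 438*d^2 + 1350*d + 972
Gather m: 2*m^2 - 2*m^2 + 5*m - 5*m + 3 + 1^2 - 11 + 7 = 0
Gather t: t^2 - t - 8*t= t^2 - 9*t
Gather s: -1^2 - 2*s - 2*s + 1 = -4*s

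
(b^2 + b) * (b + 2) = b^3 + 3*b^2 + 2*b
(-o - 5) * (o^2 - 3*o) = -o^3 - 2*o^2 + 15*o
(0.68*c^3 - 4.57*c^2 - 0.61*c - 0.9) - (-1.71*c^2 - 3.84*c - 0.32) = 0.68*c^3 - 2.86*c^2 + 3.23*c - 0.58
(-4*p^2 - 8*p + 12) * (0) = 0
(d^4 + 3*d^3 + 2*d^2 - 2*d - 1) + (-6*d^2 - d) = d^4 + 3*d^3 - 4*d^2 - 3*d - 1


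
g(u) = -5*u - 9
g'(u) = -5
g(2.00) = -19.00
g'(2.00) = -5.00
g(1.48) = -16.40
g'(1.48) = -5.00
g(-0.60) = -6.00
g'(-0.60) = -5.00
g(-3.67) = 9.35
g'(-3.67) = -5.00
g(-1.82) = 0.10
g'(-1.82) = -5.00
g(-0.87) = -4.65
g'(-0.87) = -5.00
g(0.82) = -13.10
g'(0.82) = -5.00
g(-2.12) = 1.60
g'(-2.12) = -5.00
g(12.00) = -69.00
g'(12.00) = -5.00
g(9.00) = -54.00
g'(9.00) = -5.00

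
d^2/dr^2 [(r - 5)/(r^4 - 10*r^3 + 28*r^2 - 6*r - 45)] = 4*(3*r^2 - 2*r + 3)/(r^7 - 9*r^6 + 21*r^5 + 19*r^4 - 93*r^3 - 27*r^2 + 135*r + 81)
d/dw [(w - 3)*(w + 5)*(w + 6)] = 3*w^2 + 16*w - 3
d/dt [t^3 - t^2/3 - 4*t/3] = 3*t^2 - 2*t/3 - 4/3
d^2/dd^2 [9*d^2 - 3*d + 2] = 18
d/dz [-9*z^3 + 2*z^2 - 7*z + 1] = -27*z^2 + 4*z - 7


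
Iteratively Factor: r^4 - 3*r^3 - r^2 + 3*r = (r)*(r^3 - 3*r^2 - r + 3) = r*(r - 3)*(r^2 - 1) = r*(r - 3)*(r - 1)*(r + 1)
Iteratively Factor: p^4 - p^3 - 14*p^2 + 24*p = (p)*(p^3 - p^2 - 14*p + 24) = p*(p - 3)*(p^2 + 2*p - 8) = p*(p - 3)*(p - 2)*(p + 4)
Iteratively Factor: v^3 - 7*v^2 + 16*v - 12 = (v - 2)*(v^2 - 5*v + 6) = (v - 3)*(v - 2)*(v - 2)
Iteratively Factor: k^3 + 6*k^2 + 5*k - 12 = (k - 1)*(k^2 + 7*k + 12) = (k - 1)*(k + 4)*(k + 3)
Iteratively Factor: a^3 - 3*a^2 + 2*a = (a - 1)*(a^2 - 2*a) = a*(a - 1)*(a - 2)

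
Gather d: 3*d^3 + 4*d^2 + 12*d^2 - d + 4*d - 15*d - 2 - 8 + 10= 3*d^3 + 16*d^2 - 12*d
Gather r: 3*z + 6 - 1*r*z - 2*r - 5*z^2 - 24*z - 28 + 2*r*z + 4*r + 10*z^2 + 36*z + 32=r*(z + 2) + 5*z^2 + 15*z + 10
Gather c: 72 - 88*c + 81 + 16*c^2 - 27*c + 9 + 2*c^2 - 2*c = 18*c^2 - 117*c + 162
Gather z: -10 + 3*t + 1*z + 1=3*t + z - 9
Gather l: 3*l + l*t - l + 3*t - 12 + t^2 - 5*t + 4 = l*(t + 2) + t^2 - 2*t - 8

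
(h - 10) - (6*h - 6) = -5*h - 4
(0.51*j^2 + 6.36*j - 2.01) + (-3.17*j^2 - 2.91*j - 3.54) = -2.66*j^2 + 3.45*j - 5.55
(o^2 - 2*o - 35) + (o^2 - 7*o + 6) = 2*o^2 - 9*o - 29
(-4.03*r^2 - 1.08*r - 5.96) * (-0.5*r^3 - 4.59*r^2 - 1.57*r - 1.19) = 2.015*r^5 + 19.0377*r^4 + 14.2643*r^3 + 33.8477*r^2 + 10.6424*r + 7.0924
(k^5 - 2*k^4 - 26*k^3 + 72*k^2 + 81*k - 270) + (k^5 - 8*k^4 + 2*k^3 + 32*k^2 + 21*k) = 2*k^5 - 10*k^4 - 24*k^3 + 104*k^2 + 102*k - 270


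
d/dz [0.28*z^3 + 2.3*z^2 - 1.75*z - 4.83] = 0.84*z^2 + 4.6*z - 1.75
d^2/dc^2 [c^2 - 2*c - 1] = 2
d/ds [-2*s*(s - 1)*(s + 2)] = -6*s^2 - 4*s + 4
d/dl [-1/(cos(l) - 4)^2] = -2*sin(l)/(cos(l) - 4)^3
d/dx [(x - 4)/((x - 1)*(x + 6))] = (-x^2 + 8*x + 14)/(x^4 + 10*x^3 + 13*x^2 - 60*x + 36)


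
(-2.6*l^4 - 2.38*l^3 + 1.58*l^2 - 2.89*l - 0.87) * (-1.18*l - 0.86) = 3.068*l^5 + 5.0444*l^4 + 0.1824*l^3 + 2.0514*l^2 + 3.512*l + 0.7482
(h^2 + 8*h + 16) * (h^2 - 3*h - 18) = h^4 + 5*h^3 - 26*h^2 - 192*h - 288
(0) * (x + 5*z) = 0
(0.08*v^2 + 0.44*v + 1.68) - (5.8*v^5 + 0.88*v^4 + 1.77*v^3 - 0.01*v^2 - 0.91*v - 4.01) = -5.8*v^5 - 0.88*v^4 - 1.77*v^3 + 0.09*v^2 + 1.35*v + 5.69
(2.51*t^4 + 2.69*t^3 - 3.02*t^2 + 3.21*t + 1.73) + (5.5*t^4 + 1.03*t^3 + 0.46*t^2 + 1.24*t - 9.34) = 8.01*t^4 + 3.72*t^3 - 2.56*t^2 + 4.45*t - 7.61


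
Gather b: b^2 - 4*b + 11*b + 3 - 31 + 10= b^2 + 7*b - 18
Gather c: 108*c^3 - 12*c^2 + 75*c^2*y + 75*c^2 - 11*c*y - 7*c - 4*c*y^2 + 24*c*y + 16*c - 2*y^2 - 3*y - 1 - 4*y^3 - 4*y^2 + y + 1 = 108*c^3 + c^2*(75*y + 63) + c*(-4*y^2 + 13*y + 9) - 4*y^3 - 6*y^2 - 2*y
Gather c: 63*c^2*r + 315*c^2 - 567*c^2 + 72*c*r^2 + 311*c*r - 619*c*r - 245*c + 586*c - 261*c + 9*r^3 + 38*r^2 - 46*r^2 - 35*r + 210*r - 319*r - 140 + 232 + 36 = c^2*(63*r - 252) + c*(72*r^2 - 308*r + 80) + 9*r^3 - 8*r^2 - 144*r + 128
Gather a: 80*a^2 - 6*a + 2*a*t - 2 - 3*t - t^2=80*a^2 + a*(2*t - 6) - t^2 - 3*t - 2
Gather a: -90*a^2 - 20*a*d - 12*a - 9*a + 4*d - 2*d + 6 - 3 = -90*a^2 + a*(-20*d - 21) + 2*d + 3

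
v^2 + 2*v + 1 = (v + 1)^2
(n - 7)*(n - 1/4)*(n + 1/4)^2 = n^4 - 27*n^3/4 - 29*n^2/16 + 27*n/64 + 7/64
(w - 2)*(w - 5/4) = w^2 - 13*w/4 + 5/2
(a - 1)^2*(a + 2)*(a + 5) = a^4 + 5*a^3 - 3*a^2 - 13*a + 10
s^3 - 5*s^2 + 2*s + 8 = (s - 4)*(s - 2)*(s + 1)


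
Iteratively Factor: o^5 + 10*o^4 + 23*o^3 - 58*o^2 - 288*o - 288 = (o + 2)*(o^4 + 8*o^3 + 7*o^2 - 72*o - 144) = (o - 3)*(o + 2)*(o^3 + 11*o^2 + 40*o + 48) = (o - 3)*(o + 2)*(o + 4)*(o^2 + 7*o + 12) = (o - 3)*(o + 2)*(o + 3)*(o + 4)*(o + 4)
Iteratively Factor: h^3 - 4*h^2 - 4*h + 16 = (h - 2)*(h^2 - 2*h - 8) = (h - 4)*(h - 2)*(h + 2)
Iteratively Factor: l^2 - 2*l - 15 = (l - 5)*(l + 3)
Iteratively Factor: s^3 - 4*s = (s + 2)*(s^2 - 2*s) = s*(s + 2)*(s - 2)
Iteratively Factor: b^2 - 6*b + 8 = (b - 4)*(b - 2)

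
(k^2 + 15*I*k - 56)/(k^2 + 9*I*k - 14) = (k + 8*I)/(k + 2*I)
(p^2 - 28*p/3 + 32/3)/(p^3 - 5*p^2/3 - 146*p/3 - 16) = (3*p - 4)/(3*p^2 + 19*p + 6)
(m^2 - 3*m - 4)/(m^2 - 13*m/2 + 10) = 2*(m + 1)/(2*m - 5)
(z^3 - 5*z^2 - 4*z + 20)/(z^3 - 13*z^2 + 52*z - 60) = (z + 2)/(z - 6)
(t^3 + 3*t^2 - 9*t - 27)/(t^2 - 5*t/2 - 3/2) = 2*(t^2 + 6*t + 9)/(2*t + 1)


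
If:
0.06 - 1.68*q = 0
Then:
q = 0.04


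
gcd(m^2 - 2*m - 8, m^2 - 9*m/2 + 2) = m - 4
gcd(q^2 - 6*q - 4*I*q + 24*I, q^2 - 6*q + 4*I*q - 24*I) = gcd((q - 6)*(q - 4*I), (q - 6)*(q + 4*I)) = q - 6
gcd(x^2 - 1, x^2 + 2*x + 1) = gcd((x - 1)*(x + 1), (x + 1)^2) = x + 1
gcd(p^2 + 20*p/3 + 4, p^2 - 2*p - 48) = p + 6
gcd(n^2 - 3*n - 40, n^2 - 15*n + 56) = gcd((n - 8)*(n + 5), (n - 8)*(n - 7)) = n - 8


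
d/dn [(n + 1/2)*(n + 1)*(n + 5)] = 3*n^2 + 13*n + 8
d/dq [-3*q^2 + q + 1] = 1 - 6*q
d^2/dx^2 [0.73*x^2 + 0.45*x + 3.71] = 1.46000000000000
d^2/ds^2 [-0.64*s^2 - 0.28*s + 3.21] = -1.28000000000000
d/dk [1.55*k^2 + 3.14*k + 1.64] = 3.1*k + 3.14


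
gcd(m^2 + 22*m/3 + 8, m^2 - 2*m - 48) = m + 6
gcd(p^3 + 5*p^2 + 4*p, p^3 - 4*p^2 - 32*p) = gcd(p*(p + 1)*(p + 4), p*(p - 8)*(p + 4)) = p^2 + 4*p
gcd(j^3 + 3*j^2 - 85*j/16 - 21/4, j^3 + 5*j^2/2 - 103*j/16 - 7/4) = j^2 + 9*j/4 - 7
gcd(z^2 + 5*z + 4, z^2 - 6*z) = 1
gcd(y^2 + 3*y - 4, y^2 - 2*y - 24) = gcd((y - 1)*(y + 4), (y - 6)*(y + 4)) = y + 4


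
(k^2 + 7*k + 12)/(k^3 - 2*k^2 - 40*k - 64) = (k + 3)/(k^2 - 6*k - 16)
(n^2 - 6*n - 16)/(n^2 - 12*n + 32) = (n + 2)/(n - 4)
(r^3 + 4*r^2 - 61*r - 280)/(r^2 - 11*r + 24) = (r^2 + 12*r + 35)/(r - 3)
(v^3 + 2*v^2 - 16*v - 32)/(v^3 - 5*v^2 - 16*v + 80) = (v + 2)/(v - 5)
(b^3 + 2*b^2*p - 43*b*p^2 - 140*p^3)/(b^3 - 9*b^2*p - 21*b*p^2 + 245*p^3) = (-b - 4*p)/(-b + 7*p)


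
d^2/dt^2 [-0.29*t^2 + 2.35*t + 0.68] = -0.580000000000000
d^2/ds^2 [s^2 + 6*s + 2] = 2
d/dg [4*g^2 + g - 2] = 8*g + 1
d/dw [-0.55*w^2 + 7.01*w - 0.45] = 7.01 - 1.1*w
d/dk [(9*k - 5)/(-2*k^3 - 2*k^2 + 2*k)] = (18*k^3 - 6*k^2 - 10*k + 5)/(2*k^2*(k^4 + 2*k^3 - k^2 - 2*k + 1))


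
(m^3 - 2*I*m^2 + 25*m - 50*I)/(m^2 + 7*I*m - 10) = (m^2 - 7*I*m - 10)/(m + 2*I)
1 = 1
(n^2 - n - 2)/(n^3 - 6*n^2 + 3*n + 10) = 1/(n - 5)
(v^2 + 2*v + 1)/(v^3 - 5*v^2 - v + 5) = (v + 1)/(v^2 - 6*v + 5)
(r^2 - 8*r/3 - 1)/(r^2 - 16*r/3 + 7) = (3*r + 1)/(3*r - 7)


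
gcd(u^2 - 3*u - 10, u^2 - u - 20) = u - 5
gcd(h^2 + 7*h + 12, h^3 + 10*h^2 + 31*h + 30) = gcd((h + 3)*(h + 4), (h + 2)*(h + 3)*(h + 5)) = h + 3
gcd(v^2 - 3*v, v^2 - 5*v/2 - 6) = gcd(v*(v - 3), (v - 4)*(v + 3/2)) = 1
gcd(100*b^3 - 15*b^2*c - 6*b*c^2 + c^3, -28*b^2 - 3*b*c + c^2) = 4*b + c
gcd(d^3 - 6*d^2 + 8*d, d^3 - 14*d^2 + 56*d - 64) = d^2 - 6*d + 8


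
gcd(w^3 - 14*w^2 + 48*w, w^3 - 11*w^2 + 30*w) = w^2 - 6*w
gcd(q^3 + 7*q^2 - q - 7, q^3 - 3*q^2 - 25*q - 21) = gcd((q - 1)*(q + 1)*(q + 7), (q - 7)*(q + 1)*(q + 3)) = q + 1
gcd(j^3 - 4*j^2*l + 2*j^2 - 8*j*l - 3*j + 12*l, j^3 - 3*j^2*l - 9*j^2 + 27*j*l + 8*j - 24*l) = j - 1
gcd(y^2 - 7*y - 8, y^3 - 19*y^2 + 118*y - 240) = y - 8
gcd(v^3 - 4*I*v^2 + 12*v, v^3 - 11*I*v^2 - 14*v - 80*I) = v + 2*I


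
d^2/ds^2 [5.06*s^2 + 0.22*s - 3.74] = 10.1200000000000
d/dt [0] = 0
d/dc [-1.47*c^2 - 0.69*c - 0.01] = -2.94*c - 0.69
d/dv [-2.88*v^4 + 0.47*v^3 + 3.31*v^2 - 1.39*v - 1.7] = -11.52*v^3 + 1.41*v^2 + 6.62*v - 1.39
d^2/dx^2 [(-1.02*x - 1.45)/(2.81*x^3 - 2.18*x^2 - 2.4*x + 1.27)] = (-48.324132*x^5 - 99.902244*x^4 + 118.665904*x^3 + 61.007808*x^2 - 31.414542*x - 30.95086)/(22.188041*x^9 - 51.640494*x^8 - 16.789188*x^7 + 107.935429*x^6 - 32.339076*x^5 - 70.953036*x^4 + 39.640587*x^3 + 11.397234*x^2 - 11.61288*x + 2.048383)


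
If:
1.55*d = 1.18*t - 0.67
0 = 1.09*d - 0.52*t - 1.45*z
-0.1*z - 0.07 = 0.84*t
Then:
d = -0.47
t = -0.04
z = -0.33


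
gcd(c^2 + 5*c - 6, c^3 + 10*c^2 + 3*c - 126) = c + 6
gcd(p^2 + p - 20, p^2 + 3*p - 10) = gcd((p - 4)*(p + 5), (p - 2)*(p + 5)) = p + 5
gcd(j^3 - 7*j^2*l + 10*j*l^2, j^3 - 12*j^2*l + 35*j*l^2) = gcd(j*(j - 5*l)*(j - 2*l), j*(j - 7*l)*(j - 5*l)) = j^2 - 5*j*l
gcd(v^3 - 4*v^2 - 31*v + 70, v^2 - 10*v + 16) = v - 2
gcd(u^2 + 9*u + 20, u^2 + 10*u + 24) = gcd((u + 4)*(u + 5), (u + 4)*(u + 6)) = u + 4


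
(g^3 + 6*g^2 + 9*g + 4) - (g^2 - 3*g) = g^3 + 5*g^2 + 12*g + 4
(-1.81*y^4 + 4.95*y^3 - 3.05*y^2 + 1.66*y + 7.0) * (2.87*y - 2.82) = -5.1947*y^5 + 19.3107*y^4 - 22.7125*y^3 + 13.3652*y^2 + 15.4088*y - 19.74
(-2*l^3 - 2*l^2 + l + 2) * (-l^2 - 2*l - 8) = 2*l^5 + 6*l^4 + 19*l^3 + 12*l^2 - 12*l - 16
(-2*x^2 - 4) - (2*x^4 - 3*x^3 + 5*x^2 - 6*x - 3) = -2*x^4 + 3*x^3 - 7*x^2 + 6*x - 1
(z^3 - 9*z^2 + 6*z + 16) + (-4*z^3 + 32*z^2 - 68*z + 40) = -3*z^3 + 23*z^2 - 62*z + 56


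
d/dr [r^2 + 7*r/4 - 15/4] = 2*r + 7/4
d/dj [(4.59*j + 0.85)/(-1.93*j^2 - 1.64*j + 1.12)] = (8.8587*j^2 + 3.281*j + 6.5348)/(3.7249*j^4 + 6.3304*j^3 - 1.6336*j^2 - 3.6736*j + 1.2544)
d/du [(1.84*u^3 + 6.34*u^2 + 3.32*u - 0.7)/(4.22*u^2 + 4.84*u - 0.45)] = (7.7648*u^4 + 17.8112*u^3 + 14.1912*u^2 + 0.202*u + 1.894)/(17.8084*u^4 + 40.8496*u^3 + 19.6276*u^2 - 4.356*u + 0.2025)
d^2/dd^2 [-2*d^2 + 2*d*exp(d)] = 2*d*exp(d) + 4*exp(d) - 4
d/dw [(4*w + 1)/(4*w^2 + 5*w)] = (-16*w^2 - 8*w - 5)/(w^2*(16*w^2 + 40*w + 25))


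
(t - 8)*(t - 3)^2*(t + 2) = t^4 - 12*t^3 + 29*t^2 + 42*t - 144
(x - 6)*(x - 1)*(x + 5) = x^3 - 2*x^2 - 29*x + 30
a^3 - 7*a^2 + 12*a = a*(a - 4)*(a - 3)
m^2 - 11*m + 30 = (m - 6)*(m - 5)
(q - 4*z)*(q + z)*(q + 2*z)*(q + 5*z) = q^4 + 4*q^3*z - 15*q^2*z^2 - 58*q*z^3 - 40*z^4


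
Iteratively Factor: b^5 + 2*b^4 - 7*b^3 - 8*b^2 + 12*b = (b + 2)*(b^4 - 7*b^2 + 6*b) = b*(b + 2)*(b^3 - 7*b + 6) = b*(b + 2)*(b + 3)*(b^2 - 3*b + 2) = b*(b - 1)*(b + 2)*(b + 3)*(b - 2)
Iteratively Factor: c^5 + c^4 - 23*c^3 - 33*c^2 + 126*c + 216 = (c - 4)*(c^4 + 5*c^3 - 3*c^2 - 45*c - 54) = (c - 4)*(c + 3)*(c^3 + 2*c^2 - 9*c - 18) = (c - 4)*(c + 2)*(c + 3)*(c^2 - 9) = (c - 4)*(c + 2)*(c + 3)^2*(c - 3)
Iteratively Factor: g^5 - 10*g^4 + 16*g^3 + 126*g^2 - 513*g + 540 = (g - 3)*(g^4 - 7*g^3 - 5*g^2 + 111*g - 180) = (g - 5)*(g - 3)*(g^3 - 2*g^2 - 15*g + 36) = (g - 5)*(g - 3)^2*(g^2 + g - 12) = (g - 5)*(g - 3)^3*(g + 4)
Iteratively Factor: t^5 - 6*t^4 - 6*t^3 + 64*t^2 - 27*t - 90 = (t - 5)*(t^4 - t^3 - 11*t^2 + 9*t + 18) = (t - 5)*(t + 1)*(t^3 - 2*t^2 - 9*t + 18) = (t - 5)*(t - 2)*(t + 1)*(t^2 - 9) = (t - 5)*(t - 2)*(t + 1)*(t + 3)*(t - 3)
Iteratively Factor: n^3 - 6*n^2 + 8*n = (n - 2)*(n^2 - 4*n) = n*(n - 2)*(n - 4)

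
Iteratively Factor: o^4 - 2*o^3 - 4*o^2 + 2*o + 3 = (o - 3)*(o^3 + o^2 - o - 1) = (o - 3)*(o + 1)*(o^2 - 1) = (o - 3)*(o + 1)^2*(o - 1)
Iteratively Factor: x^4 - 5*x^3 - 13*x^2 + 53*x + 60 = (x + 1)*(x^3 - 6*x^2 - 7*x + 60) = (x - 5)*(x + 1)*(x^2 - x - 12) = (x - 5)*(x + 1)*(x + 3)*(x - 4)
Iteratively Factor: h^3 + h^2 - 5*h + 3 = (h - 1)*(h^2 + 2*h - 3) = (h - 1)*(h + 3)*(h - 1)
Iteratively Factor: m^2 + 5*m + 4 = (m + 4)*(m + 1)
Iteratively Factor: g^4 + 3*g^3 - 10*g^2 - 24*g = (g)*(g^3 + 3*g^2 - 10*g - 24) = g*(g + 4)*(g^2 - g - 6) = g*(g + 2)*(g + 4)*(g - 3)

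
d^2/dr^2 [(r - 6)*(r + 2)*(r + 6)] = 6*r + 4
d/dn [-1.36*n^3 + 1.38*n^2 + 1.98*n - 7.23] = -4.08*n^2 + 2.76*n + 1.98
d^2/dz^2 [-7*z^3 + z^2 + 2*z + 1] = 2 - 42*z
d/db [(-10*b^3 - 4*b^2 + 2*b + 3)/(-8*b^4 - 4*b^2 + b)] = (-80*b^6 - 64*b^5 + 88*b^4 + 76*b^3 + 4*b^2 + 24*b - 3)/(b^2*(64*b^6 + 64*b^4 - 16*b^3 + 16*b^2 - 8*b + 1))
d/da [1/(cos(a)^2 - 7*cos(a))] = (2*cos(a) - 7)*sin(a)/((cos(a) - 7)^2*cos(a)^2)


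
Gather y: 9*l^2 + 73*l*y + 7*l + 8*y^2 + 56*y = 9*l^2 + 7*l + 8*y^2 + y*(73*l + 56)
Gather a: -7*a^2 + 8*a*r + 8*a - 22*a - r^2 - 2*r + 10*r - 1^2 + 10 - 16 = -7*a^2 + a*(8*r - 14) - r^2 + 8*r - 7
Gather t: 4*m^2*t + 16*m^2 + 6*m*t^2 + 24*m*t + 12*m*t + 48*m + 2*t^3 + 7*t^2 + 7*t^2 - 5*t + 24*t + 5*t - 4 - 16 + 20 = 16*m^2 + 48*m + 2*t^3 + t^2*(6*m + 14) + t*(4*m^2 + 36*m + 24)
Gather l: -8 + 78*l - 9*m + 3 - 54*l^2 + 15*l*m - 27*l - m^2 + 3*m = -54*l^2 + l*(15*m + 51) - m^2 - 6*m - 5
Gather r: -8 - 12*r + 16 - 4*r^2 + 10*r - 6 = -4*r^2 - 2*r + 2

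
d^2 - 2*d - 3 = (d - 3)*(d + 1)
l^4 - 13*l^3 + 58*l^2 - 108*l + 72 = (l - 6)*(l - 3)*(l - 2)^2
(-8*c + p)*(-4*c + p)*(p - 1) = 32*c^2*p - 32*c^2 - 12*c*p^2 + 12*c*p + p^3 - p^2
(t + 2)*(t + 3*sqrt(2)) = t^2 + 2*t + 3*sqrt(2)*t + 6*sqrt(2)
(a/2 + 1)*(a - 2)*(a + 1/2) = a^3/2 + a^2/4 - 2*a - 1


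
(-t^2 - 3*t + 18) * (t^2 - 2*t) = -t^4 - t^3 + 24*t^2 - 36*t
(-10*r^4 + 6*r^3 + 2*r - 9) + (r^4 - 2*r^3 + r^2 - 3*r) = -9*r^4 + 4*r^3 + r^2 - r - 9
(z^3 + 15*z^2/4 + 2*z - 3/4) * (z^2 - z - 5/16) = z^5 + 11*z^4/4 - 33*z^3/16 - 251*z^2/64 + z/8 + 15/64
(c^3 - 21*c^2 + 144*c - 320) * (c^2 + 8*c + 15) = c^5 - 13*c^4 - 9*c^3 + 517*c^2 - 400*c - 4800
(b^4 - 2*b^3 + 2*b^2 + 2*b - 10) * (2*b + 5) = 2*b^5 + b^4 - 6*b^3 + 14*b^2 - 10*b - 50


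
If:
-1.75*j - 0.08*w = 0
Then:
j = -0.0457142857142857*w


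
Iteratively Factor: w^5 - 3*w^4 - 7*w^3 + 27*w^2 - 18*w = (w - 1)*(w^4 - 2*w^3 - 9*w^2 + 18*w) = (w - 2)*(w - 1)*(w^3 - 9*w) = (w - 2)*(w - 1)*(w + 3)*(w^2 - 3*w) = (w - 3)*(w - 2)*(w - 1)*(w + 3)*(w)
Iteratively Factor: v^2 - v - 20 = (v + 4)*(v - 5)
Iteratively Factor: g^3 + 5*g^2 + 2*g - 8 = (g + 2)*(g^2 + 3*g - 4) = (g + 2)*(g + 4)*(g - 1)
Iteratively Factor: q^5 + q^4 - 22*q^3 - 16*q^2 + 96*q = (q - 2)*(q^4 + 3*q^3 - 16*q^2 - 48*q) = (q - 2)*(q + 4)*(q^3 - q^2 - 12*q) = q*(q - 2)*(q + 4)*(q^2 - q - 12) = q*(q - 4)*(q - 2)*(q + 4)*(q + 3)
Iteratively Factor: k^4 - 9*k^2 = (k + 3)*(k^3 - 3*k^2) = k*(k + 3)*(k^2 - 3*k) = k^2*(k + 3)*(k - 3)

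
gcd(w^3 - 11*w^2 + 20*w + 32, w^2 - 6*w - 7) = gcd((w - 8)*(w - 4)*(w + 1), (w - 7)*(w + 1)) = w + 1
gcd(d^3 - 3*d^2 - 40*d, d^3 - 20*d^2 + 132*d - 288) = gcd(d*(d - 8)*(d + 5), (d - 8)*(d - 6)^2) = d - 8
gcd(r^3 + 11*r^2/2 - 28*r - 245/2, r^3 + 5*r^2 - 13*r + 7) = r + 7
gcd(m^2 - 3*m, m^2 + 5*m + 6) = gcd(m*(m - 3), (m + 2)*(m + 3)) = 1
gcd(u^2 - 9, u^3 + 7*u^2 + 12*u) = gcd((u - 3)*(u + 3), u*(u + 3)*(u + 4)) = u + 3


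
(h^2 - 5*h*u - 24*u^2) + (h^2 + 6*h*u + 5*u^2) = 2*h^2 + h*u - 19*u^2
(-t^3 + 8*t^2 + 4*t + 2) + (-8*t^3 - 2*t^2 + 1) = -9*t^3 + 6*t^2 + 4*t + 3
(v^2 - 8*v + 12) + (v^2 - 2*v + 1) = 2*v^2 - 10*v + 13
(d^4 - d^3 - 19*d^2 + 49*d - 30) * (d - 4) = d^5 - 5*d^4 - 15*d^3 + 125*d^2 - 226*d + 120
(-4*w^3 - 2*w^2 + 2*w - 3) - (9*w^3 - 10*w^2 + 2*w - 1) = -13*w^3 + 8*w^2 - 2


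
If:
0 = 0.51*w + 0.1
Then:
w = -0.20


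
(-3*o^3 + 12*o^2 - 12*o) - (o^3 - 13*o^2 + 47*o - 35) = -4*o^3 + 25*o^2 - 59*o + 35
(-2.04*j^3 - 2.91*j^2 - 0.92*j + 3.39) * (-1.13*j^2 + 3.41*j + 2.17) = 2.3052*j^5 - 3.6681*j^4 - 13.3103*j^3 - 13.2826*j^2 + 9.5635*j + 7.3563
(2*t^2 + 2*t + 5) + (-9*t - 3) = 2*t^2 - 7*t + 2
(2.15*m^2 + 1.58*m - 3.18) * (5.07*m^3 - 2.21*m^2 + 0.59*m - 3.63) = 10.9005*m^5 + 3.2591*m^4 - 18.3459*m^3 + 0.155500000000001*m^2 - 7.6116*m + 11.5434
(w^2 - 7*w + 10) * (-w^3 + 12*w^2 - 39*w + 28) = -w^5 + 19*w^4 - 133*w^3 + 421*w^2 - 586*w + 280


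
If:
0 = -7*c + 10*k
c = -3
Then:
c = -3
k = -21/10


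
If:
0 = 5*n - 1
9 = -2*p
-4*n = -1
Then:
No Solution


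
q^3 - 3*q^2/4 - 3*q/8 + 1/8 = (q - 1)*(q - 1/4)*(q + 1/2)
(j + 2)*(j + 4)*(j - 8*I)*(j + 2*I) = j^4 + 6*j^3 - 6*I*j^3 + 24*j^2 - 36*I*j^2 + 96*j - 48*I*j + 128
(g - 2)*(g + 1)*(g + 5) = g^3 + 4*g^2 - 7*g - 10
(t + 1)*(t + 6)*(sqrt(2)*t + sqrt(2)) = sqrt(2)*t^3 + 8*sqrt(2)*t^2 + 13*sqrt(2)*t + 6*sqrt(2)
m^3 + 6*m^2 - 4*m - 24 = (m - 2)*(m + 2)*(m + 6)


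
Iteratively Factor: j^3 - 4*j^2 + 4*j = (j - 2)*(j^2 - 2*j) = (j - 2)^2*(j)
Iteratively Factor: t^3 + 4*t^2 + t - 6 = (t - 1)*(t^2 + 5*t + 6) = (t - 1)*(t + 3)*(t + 2)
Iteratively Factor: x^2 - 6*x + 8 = (x - 2)*(x - 4)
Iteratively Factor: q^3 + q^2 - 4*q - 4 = (q - 2)*(q^2 + 3*q + 2) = (q - 2)*(q + 1)*(q + 2)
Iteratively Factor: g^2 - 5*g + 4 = (g - 4)*(g - 1)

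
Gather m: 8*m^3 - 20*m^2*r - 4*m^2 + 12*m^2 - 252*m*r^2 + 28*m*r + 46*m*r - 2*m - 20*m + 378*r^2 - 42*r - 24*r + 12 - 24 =8*m^3 + m^2*(8 - 20*r) + m*(-252*r^2 + 74*r - 22) + 378*r^2 - 66*r - 12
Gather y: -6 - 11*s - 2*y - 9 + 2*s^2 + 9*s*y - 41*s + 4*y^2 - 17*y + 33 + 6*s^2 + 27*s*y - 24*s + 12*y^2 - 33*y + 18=8*s^2 - 76*s + 16*y^2 + y*(36*s - 52) + 36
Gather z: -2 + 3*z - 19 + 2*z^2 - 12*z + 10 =2*z^2 - 9*z - 11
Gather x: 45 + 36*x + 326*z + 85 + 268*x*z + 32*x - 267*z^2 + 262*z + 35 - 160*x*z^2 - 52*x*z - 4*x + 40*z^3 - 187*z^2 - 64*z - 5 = x*(-160*z^2 + 216*z + 64) + 40*z^3 - 454*z^2 + 524*z + 160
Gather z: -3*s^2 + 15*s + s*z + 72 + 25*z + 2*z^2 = -3*s^2 + 15*s + 2*z^2 + z*(s + 25) + 72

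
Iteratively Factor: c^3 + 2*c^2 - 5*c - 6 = (c + 3)*(c^2 - c - 2) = (c + 1)*(c + 3)*(c - 2)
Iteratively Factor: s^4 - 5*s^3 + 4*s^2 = (s)*(s^3 - 5*s^2 + 4*s) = s^2*(s^2 - 5*s + 4) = s^2*(s - 4)*(s - 1)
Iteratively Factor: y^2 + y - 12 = (y + 4)*(y - 3)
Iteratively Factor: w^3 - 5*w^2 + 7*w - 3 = (w - 3)*(w^2 - 2*w + 1) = (w - 3)*(w - 1)*(w - 1)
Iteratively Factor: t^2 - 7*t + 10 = (t - 5)*(t - 2)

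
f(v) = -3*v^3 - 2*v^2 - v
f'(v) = -9*v^2 - 4*v - 1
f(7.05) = -1157.66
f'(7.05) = -476.52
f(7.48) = -1374.91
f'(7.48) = -534.47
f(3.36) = -139.74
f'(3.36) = -116.05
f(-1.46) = 6.53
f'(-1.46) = -14.34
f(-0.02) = 0.02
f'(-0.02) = -0.92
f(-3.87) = 147.80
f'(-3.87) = -120.31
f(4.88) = -401.15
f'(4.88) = -234.85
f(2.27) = -47.67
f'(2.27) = -56.46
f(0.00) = 0.00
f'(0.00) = -1.00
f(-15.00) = 9690.00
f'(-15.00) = -1966.00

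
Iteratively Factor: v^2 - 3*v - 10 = (v + 2)*(v - 5)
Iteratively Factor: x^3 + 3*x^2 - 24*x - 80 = (x + 4)*(x^2 - x - 20) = (x - 5)*(x + 4)*(x + 4)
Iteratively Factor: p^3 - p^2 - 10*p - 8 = (p + 1)*(p^2 - 2*p - 8) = (p + 1)*(p + 2)*(p - 4)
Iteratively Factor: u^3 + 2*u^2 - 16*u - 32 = (u - 4)*(u^2 + 6*u + 8) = (u - 4)*(u + 2)*(u + 4)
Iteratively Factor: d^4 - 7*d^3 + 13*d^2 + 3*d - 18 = (d - 2)*(d^3 - 5*d^2 + 3*d + 9) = (d - 3)*(d - 2)*(d^2 - 2*d - 3) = (d - 3)*(d - 2)*(d + 1)*(d - 3)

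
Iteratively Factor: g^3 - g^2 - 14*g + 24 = (g - 2)*(g^2 + g - 12) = (g - 2)*(g + 4)*(g - 3)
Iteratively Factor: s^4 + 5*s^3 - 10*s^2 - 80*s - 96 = (s + 4)*(s^3 + s^2 - 14*s - 24) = (s + 3)*(s + 4)*(s^2 - 2*s - 8) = (s - 4)*(s + 3)*(s + 4)*(s + 2)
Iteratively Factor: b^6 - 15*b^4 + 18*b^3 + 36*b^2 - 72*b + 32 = (b - 2)*(b^5 + 2*b^4 - 11*b^3 - 4*b^2 + 28*b - 16) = (b - 2)*(b + 4)*(b^4 - 2*b^3 - 3*b^2 + 8*b - 4) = (b - 2)*(b - 1)*(b + 4)*(b^3 - b^2 - 4*b + 4) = (b - 2)*(b - 1)^2*(b + 4)*(b^2 - 4) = (b - 2)^2*(b - 1)^2*(b + 4)*(b + 2)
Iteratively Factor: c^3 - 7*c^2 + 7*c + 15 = (c - 3)*(c^2 - 4*c - 5) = (c - 3)*(c + 1)*(c - 5)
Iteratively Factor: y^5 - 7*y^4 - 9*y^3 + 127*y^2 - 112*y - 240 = (y + 1)*(y^4 - 8*y^3 - y^2 + 128*y - 240) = (y - 3)*(y + 1)*(y^3 - 5*y^2 - 16*y + 80) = (y - 5)*(y - 3)*(y + 1)*(y^2 - 16) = (y - 5)*(y - 3)*(y + 1)*(y + 4)*(y - 4)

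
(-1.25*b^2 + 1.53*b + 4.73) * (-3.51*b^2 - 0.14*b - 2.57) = 4.3875*b^4 - 5.1953*b^3 - 13.604*b^2 - 4.5943*b - 12.1561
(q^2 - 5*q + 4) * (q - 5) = q^3 - 10*q^2 + 29*q - 20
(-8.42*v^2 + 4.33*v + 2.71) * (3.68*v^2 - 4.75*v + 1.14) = -30.9856*v^4 + 55.9294*v^3 - 20.1935*v^2 - 7.9363*v + 3.0894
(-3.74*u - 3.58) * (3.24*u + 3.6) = -12.1176*u^2 - 25.0632*u - 12.888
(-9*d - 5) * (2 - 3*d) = 27*d^2 - 3*d - 10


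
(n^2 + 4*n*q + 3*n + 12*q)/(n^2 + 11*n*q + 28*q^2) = (n + 3)/(n + 7*q)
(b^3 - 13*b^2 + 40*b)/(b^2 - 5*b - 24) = b*(b - 5)/(b + 3)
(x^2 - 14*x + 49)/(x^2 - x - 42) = (x - 7)/(x + 6)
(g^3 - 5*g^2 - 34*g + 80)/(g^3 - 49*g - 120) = (g - 2)/(g + 3)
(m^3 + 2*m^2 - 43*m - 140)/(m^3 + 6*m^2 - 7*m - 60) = (m - 7)/(m - 3)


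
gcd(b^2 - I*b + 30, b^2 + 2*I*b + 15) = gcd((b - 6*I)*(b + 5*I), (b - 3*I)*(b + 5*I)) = b + 5*I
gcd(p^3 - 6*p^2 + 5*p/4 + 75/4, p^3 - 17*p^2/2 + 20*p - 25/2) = p^2 - 15*p/2 + 25/2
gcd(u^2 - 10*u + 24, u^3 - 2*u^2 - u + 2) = 1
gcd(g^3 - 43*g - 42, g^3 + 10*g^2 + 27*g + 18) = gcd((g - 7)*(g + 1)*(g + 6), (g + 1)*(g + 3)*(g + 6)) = g^2 + 7*g + 6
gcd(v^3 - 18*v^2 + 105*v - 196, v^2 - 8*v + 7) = v - 7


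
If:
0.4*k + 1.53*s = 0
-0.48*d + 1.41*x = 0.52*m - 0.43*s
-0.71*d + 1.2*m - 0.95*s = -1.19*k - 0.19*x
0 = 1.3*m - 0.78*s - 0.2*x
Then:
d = 2.69183618270742*x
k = 1.2291421063489*x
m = -0.0389604510713203*x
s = -0.321344341529124*x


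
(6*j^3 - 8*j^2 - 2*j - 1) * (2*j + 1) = 12*j^4 - 10*j^3 - 12*j^2 - 4*j - 1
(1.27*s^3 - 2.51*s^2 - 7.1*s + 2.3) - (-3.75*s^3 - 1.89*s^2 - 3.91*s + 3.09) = 5.02*s^3 - 0.62*s^2 - 3.19*s - 0.79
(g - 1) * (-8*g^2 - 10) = -8*g^3 + 8*g^2 - 10*g + 10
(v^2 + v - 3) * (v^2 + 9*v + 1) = v^4 + 10*v^3 + 7*v^2 - 26*v - 3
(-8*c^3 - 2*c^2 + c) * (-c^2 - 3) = 8*c^5 + 2*c^4 + 23*c^3 + 6*c^2 - 3*c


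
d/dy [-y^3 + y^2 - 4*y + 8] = -3*y^2 + 2*y - 4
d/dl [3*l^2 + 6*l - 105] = 6*l + 6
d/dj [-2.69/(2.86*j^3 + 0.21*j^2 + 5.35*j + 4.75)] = (23.0802*j^2 + 1.1298*j + 14.3915)/(2.86*j^3 + 0.21*j^2 + 5.35*j + 4.75)^2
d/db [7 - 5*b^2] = -10*b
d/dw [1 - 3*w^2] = -6*w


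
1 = 1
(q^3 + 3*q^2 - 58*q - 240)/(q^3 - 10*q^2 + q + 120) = (q^2 + 11*q + 30)/(q^2 - 2*q - 15)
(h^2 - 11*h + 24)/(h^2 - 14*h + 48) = (h - 3)/(h - 6)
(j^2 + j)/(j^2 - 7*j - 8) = j/(j - 8)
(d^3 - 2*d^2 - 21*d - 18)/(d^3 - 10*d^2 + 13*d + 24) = (d^2 - 3*d - 18)/(d^2 - 11*d + 24)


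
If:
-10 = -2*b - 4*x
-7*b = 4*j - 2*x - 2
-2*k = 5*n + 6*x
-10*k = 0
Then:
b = 5 - 2*x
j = 4*x - 33/4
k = 0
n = -6*x/5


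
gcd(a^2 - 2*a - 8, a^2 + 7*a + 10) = a + 2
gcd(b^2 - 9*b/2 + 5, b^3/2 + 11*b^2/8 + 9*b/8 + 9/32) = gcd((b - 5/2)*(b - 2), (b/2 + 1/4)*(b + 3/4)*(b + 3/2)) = 1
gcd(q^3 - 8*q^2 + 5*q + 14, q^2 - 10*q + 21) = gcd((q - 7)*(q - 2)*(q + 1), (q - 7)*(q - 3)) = q - 7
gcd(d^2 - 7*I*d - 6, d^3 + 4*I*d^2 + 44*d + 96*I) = d - 6*I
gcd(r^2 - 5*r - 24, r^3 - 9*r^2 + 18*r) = 1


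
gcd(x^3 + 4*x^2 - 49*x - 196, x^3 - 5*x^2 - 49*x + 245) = x^2 - 49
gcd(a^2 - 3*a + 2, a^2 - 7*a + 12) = 1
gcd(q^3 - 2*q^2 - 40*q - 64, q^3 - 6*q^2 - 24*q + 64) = q^2 - 4*q - 32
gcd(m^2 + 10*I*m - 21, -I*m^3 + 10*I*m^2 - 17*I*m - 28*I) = 1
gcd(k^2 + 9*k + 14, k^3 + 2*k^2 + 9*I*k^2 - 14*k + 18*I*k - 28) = k + 2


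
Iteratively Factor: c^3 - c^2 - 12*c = (c - 4)*(c^2 + 3*c) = c*(c - 4)*(c + 3)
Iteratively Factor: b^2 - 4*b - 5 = (b + 1)*(b - 5)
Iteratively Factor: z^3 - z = (z)*(z^2 - 1) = z*(z + 1)*(z - 1)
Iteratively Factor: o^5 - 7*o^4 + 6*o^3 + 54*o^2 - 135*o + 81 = (o - 3)*(o^4 - 4*o^3 - 6*o^2 + 36*o - 27) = (o - 3)*(o + 3)*(o^3 - 7*o^2 + 15*o - 9) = (o - 3)^2*(o + 3)*(o^2 - 4*o + 3) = (o - 3)^2*(o - 1)*(o + 3)*(o - 3)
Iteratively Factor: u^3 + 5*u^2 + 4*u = (u + 1)*(u^2 + 4*u) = u*(u + 1)*(u + 4)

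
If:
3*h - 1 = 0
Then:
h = 1/3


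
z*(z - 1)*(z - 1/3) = z^3 - 4*z^2/3 + z/3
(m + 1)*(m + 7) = m^2 + 8*m + 7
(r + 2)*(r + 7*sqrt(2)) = r^2 + 2*r + 7*sqrt(2)*r + 14*sqrt(2)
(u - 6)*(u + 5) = u^2 - u - 30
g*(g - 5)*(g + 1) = g^3 - 4*g^2 - 5*g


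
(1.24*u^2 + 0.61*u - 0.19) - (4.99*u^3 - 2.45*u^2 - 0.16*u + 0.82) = -4.99*u^3 + 3.69*u^2 + 0.77*u - 1.01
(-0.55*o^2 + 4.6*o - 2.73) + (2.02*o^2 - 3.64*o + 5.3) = 1.47*o^2 + 0.96*o + 2.57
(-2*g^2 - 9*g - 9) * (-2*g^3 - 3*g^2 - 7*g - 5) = 4*g^5 + 24*g^4 + 59*g^3 + 100*g^2 + 108*g + 45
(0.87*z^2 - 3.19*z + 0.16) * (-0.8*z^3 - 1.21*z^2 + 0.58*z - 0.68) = -0.696*z^5 + 1.4993*z^4 + 4.2365*z^3 - 2.6354*z^2 + 2.262*z - 0.1088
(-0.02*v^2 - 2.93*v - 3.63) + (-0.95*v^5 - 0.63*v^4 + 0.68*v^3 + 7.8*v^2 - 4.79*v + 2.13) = -0.95*v^5 - 0.63*v^4 + 0.68*v^3 + 7.78*v^2 - 7.72*v - 1.5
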